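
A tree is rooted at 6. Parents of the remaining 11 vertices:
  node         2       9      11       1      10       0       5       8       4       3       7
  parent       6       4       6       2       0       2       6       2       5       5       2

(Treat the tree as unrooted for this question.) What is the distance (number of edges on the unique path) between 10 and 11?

10 – 0 – 2 – 6 – 11: 4 edges.

4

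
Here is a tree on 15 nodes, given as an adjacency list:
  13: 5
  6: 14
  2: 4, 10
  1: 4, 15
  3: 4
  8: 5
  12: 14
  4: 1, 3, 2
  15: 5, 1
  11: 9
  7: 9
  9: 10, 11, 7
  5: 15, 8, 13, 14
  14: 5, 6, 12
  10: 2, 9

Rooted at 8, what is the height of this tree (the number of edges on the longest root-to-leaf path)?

7 sits deepest: 8-5-15-1-4-2-10-9-7 — 8 edges from the root.

8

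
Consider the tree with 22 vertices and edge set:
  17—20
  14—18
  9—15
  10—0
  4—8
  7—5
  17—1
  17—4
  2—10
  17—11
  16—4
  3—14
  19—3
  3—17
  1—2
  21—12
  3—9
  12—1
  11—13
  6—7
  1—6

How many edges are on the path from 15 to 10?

Walking from 15: 15 – 9 – 3 – 17 – 1 – 2 – 10. Length 6.

6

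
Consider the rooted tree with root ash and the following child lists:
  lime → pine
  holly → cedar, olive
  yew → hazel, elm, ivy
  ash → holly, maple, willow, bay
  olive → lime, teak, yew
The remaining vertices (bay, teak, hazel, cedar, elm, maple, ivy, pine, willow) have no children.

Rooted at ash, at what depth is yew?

3

Climbing from yew to the root: yew–olive–holly–ash. That's 3 steps.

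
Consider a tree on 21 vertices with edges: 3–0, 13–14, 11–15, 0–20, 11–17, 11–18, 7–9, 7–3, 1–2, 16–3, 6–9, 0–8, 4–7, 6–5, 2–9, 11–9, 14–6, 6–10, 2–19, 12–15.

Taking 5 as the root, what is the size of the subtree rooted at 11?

The subtree rooted at 11 contains: 11, 15, 18, 17, 12 — 5 nodes.

5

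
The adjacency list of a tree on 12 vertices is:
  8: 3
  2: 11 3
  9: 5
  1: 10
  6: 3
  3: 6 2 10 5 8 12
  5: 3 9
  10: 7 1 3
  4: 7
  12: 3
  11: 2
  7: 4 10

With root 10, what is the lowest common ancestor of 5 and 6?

Ancestors of 5 (toward the root): 5, 3, 10.
Ancestors of 6: 6, 3, 10.
The deepest node appearing in both lists is 3.

3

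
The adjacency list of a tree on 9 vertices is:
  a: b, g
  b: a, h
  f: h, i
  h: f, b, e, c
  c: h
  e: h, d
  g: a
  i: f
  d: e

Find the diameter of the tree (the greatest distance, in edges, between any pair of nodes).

BFS from d reaches g last, at distance 5; BFS from g confirms no node is farther.
Path: d–e–h–b–a–g.

5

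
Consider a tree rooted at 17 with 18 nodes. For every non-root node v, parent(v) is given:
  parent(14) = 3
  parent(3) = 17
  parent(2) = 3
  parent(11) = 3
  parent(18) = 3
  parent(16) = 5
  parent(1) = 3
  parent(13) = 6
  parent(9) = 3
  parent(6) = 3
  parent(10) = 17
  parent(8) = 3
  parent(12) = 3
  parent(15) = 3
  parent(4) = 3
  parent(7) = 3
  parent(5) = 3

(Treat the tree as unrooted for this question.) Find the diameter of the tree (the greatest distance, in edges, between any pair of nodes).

4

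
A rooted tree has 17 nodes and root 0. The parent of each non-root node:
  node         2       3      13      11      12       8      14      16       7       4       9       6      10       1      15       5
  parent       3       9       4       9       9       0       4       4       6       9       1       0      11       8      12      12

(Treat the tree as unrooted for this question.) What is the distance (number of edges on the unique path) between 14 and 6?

Walking from 14: 14 - 4 - 9 - 1 - 8 - 0 - 6. Length 6.

6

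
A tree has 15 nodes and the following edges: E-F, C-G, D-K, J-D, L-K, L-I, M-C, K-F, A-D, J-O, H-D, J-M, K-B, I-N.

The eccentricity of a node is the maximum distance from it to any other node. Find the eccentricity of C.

Distances from C peak at 7, attained at N.
C-M-J-D-K-L-I-N

7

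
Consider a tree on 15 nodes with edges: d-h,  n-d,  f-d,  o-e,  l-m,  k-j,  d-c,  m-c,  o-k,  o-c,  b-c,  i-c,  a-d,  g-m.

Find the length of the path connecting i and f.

3

i – c – d – f: 3 edges.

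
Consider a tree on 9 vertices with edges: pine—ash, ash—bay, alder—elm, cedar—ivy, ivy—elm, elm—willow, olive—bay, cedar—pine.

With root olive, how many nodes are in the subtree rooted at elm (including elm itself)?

elm's subtree: {elm, willow, alder}, size 3.

3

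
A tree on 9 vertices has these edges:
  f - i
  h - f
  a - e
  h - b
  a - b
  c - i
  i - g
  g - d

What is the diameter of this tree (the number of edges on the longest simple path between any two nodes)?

A longest path is d–g–i–f–h–b–a–e, with 7 edges.

7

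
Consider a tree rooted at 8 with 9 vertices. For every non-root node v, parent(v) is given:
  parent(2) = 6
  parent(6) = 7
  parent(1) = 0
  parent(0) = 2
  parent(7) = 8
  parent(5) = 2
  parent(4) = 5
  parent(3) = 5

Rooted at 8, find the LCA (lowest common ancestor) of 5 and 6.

6

Path 5→root: 5 2 6 7 8; path 6→root: 6 7 8.
First common node: 6.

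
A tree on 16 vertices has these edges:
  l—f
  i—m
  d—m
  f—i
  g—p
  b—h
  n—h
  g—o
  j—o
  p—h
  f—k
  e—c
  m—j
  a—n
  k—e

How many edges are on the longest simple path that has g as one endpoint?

The node farthest from g is c, via g-o-j-m-i-f-k-e-c — 8 edges.

8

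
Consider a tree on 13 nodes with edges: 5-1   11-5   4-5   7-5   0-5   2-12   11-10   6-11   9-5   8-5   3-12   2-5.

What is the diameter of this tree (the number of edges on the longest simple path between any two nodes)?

5

BFS from 3 reaches 6 last, at distance 5; BFS from 6 confirms no node is farther.
Path: 3-12-2-5-11-6.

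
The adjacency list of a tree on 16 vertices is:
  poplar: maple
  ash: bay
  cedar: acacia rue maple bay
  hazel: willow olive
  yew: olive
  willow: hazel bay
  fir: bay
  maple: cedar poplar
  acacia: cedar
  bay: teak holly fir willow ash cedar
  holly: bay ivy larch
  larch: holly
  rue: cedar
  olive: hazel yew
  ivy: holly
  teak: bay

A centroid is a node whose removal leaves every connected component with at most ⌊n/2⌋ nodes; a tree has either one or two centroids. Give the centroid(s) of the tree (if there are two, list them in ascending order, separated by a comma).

If bay is removed the pieces have sizes 5, 4, 3, 1, 1, 1, all ≤ ⌊16/2⌋ = 8.
No neighbour of bay does as well, so bay is the unique centroid.

bay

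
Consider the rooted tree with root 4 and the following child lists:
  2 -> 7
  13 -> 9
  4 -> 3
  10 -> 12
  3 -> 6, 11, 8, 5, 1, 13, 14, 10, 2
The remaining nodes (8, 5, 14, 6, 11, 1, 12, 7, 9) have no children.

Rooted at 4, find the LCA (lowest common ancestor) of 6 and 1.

Ancestors of 6 (toward the root): 6, 3, 4.
Ancestors of 1: 1, 3, 4.
The deepest node appearing in both lists is 3.

3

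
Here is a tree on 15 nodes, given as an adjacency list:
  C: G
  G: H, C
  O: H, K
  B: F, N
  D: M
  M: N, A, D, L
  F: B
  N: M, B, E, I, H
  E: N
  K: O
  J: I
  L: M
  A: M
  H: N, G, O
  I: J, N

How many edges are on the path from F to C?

5

Walking from F: F - B - N - H - G - C. Length 5.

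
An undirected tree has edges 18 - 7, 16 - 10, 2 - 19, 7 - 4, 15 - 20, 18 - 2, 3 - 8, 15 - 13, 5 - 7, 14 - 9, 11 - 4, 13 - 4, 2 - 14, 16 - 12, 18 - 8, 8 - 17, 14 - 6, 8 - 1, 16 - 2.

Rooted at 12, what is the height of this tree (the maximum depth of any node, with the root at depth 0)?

20 sits deepest: 12-16-2-18-7-4-13-15-20 — 8 edges from the root.

8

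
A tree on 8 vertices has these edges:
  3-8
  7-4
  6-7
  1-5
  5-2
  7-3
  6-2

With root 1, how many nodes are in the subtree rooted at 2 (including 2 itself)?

6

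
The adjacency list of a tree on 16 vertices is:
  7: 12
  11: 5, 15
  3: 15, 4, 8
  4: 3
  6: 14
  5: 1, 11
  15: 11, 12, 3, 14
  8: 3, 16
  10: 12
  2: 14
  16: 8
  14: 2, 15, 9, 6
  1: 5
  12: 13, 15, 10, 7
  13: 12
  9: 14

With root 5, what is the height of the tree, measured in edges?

5

16 sits deepest: 5-11-15-3-8-16 — 5 edges from the root.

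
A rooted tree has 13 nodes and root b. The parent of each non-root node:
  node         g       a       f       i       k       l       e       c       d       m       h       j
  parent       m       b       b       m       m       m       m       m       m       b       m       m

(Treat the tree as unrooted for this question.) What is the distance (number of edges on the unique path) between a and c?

3

Walking from a: a–b–m–c. Length 3.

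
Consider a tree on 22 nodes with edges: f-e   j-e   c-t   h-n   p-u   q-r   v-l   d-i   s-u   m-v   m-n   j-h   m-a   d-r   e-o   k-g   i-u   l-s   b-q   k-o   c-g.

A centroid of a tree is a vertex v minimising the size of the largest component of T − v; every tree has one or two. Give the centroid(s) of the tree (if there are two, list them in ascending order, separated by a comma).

m

Delete m: the remaining components have sizes 10, 10, 1. Max 10 ≤ 11, so m is a centroid.
Every other node leaves some component of size > 11, so the centroid is unique.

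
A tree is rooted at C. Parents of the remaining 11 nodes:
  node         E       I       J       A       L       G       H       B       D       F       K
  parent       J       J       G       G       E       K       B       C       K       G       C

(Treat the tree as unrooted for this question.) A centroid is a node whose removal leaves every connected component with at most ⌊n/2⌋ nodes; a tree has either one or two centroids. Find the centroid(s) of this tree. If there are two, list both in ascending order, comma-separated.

G

If G is removed the pieces have sizes 5, 4, 1, 1, all ≤ ⌊12/2⌋ = 6.
Every other node leaves some component of size > 6, so the centroid is unique.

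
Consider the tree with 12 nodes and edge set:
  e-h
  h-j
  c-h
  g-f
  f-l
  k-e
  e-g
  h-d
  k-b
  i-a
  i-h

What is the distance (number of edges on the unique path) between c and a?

3

Walking from c: c–h–i–a. Length 3.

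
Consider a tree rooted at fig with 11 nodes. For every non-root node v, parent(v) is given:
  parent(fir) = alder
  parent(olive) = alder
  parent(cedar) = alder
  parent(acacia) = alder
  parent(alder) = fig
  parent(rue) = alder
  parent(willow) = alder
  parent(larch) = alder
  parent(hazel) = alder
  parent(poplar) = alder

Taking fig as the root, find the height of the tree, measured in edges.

The longest root-to-leaf path is fig – alder – fir (2 edges).

2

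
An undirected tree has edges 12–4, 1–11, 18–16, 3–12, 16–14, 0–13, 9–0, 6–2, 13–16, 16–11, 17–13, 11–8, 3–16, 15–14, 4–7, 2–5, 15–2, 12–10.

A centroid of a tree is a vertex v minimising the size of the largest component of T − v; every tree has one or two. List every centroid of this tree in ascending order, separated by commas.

Removing 16 splits the tree into components of sizes 5, 5, 4, 3, 1; the largest is 5 ≤ ⌊19/2⌋ = 9.
Every other node leaves some component of size > 9, so the centroid is unique.

16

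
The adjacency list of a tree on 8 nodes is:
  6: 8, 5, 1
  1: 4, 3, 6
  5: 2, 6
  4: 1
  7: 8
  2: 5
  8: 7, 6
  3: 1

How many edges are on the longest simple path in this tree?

4

BFS from 3 reaches 2 last, at distance 4; BFS from 2 confirms no node is farther.
Path: 3 - 1 - 6 - 5 - 2.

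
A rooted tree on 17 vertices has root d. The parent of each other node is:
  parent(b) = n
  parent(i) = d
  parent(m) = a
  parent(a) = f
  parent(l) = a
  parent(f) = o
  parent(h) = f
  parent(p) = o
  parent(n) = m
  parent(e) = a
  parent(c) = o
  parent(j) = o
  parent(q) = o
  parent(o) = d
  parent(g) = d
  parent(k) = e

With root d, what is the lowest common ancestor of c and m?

o

c's ancestor chain is c, o, d and m's is m, a, f, o, d; they first meet at o.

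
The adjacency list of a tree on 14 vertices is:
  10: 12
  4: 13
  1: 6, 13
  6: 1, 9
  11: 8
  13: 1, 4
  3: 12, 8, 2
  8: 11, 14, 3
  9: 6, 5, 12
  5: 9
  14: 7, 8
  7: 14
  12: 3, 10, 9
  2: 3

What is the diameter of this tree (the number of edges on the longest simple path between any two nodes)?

A longest path is 4 - 13 - 1 - 6 - 9 - 12 - 3 - 8 - 14 - 7, with 9 edges.

9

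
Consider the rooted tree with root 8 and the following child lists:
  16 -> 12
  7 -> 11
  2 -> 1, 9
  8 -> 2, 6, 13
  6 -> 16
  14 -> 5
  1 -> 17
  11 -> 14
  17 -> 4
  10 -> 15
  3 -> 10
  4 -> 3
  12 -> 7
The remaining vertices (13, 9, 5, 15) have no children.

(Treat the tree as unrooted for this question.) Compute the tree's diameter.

14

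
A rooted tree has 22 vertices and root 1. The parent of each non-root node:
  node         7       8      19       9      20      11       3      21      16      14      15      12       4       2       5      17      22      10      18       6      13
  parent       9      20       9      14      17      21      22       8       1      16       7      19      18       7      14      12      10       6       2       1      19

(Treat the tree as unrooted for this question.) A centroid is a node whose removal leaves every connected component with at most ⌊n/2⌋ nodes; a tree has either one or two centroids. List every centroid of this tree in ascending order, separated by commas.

9

Removing 9 splits the tree into components of sizes 8, 8, 5; the largest is 8 ≤ ⌊22/2⌋ = 11.
Every other node leaves some component of size > 11, so the centroid is unique.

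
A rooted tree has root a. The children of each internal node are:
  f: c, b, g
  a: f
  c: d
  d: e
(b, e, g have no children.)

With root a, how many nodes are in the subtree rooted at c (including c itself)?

The subtree rooted at c contains: c, d, e — 3 nodes.

3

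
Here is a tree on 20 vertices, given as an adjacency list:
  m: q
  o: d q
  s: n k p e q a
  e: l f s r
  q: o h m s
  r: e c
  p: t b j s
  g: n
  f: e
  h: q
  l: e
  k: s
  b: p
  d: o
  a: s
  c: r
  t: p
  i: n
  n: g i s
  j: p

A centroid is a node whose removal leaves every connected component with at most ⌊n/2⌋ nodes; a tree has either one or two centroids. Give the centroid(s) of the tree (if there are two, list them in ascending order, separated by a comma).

s

If s is removed the pieces have sizes 5, 5, 4, 3, 1, 1, all ≤ ⌊20/2⌋ = 10.
No neighbour of s does as well, so s is the unique centroid.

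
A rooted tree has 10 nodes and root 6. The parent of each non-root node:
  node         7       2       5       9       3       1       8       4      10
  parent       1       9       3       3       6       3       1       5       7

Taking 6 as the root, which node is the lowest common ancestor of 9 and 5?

3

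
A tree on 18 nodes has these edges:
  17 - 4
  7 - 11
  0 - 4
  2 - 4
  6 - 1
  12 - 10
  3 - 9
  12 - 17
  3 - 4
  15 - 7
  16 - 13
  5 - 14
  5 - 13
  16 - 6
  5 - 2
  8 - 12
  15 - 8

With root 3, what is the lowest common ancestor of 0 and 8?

Path 0→root: 0 4 3; path 8→root: 8 12 17 4 3.
First common node: 4.

4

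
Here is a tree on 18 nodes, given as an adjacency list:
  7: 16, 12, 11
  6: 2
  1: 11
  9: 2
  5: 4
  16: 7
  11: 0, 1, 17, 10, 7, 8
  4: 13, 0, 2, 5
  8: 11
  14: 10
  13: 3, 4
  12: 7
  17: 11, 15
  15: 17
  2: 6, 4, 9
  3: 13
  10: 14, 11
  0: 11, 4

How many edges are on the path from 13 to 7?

4

The path is 13 - 4 - 0 - 11 - 7, which has 4 edges.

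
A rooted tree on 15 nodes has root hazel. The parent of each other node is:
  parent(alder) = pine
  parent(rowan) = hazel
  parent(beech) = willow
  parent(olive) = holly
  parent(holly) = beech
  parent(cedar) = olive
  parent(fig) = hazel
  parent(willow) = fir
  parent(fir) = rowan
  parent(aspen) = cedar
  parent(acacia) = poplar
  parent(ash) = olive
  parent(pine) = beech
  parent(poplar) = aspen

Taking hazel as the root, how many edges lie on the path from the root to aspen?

Climbing from aspen to the root: aspen → cedar → olive → holly → beech → willow → fir → rowan → hazel. That's 8 steps.

8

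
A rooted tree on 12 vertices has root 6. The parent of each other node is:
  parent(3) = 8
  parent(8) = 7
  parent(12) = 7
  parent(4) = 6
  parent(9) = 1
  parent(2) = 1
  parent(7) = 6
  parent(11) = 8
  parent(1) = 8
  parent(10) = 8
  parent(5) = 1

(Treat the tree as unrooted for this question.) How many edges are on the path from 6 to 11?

6 – 7 – 8 – 11: 3 edges.

3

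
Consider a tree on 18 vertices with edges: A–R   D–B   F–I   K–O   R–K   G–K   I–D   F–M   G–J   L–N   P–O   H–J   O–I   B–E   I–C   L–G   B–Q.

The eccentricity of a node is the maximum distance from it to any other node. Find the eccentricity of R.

6

The node farthest from R is E (Q also at distance 6), via R–K–O–I–D–B–E — 6 edges.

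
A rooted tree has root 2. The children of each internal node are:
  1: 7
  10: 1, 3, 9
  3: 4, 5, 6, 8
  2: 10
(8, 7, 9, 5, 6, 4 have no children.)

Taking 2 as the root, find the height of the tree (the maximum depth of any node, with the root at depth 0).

5 sits deepest: 2 – 10 – 3 – 5 — 3 edges from the root.

3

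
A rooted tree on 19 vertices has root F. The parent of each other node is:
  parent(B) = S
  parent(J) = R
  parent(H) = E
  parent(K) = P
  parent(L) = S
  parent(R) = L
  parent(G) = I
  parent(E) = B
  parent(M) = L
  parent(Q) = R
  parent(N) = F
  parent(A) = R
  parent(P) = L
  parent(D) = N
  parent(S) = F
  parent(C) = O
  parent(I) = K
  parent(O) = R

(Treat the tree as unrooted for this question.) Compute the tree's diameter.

8

A longest path is H - E - B - S - L - P - K - I - G, with 8 edges.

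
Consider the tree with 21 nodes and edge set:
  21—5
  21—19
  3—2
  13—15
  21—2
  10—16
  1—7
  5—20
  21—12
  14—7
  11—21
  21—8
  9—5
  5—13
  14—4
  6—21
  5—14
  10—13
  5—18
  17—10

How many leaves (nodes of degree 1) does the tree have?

14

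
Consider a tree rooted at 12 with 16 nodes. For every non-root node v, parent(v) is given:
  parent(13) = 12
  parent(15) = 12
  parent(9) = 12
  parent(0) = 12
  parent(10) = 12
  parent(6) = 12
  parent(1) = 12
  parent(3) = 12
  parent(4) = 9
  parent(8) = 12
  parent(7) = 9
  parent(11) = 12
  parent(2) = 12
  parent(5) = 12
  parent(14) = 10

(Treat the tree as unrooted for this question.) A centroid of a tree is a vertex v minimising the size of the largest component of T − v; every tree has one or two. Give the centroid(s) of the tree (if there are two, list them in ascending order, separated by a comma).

12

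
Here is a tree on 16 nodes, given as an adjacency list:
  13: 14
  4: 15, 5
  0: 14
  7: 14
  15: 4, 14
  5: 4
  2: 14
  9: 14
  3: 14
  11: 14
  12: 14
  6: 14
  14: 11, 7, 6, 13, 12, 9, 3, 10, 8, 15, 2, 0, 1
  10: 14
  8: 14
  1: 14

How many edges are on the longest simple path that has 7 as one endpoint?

4

Distances from 7 peak at 4, attained at 5.
7-14-15-4-5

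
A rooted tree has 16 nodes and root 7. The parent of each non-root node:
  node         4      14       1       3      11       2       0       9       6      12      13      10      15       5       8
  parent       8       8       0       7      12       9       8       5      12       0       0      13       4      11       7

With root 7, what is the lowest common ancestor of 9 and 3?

Ancestors of 9 (toward the root): 9, 5, 11, 12, 0, 8, 7.
Ancestors of 3: 3, 7.
The deepest node appearing in both lists is 7.

7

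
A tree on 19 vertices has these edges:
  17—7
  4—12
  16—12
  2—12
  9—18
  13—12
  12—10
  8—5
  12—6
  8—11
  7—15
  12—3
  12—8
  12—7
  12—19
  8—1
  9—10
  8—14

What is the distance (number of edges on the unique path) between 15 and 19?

Walking from 15: 15 - 7 - 12 - 19. Length 3.

3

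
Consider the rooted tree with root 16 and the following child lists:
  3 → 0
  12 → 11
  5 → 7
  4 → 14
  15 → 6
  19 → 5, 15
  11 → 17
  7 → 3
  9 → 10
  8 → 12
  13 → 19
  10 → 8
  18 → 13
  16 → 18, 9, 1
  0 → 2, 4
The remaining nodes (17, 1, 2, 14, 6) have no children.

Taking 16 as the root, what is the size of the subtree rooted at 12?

3

12's subtree: {12, 11, 17}, size 3.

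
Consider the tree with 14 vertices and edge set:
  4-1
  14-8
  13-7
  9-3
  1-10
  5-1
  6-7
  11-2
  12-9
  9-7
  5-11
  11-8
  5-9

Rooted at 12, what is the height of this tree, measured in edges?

5

A deepest node is 14, reached by 12-9-5-11-8-14.
That path has 5 edges, so the height is 5.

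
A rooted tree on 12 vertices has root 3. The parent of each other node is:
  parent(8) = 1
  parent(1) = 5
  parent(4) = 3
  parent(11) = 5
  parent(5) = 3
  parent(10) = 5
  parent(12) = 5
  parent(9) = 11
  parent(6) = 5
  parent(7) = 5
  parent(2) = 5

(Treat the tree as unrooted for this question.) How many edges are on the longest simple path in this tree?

4

A longest path is 9-11-5-3-4, with 4 edges.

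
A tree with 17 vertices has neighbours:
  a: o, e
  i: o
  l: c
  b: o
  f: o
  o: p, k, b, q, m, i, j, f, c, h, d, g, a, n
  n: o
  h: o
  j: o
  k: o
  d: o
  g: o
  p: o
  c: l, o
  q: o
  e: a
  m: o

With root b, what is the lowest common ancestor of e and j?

Path e→root: e a o b; path j→root: j o b.
First common node: o.

o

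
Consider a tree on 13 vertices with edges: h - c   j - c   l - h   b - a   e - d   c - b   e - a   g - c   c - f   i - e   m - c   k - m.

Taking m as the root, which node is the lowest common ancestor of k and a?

m

k's ancestor chain is k, m and a's is a, b, c, m; they first meet at m.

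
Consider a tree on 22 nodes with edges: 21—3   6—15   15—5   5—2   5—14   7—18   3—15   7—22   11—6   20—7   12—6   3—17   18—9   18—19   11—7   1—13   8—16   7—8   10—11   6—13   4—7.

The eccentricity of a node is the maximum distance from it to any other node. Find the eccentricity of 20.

6

The node farthest from 20 is 2 (17, 21, 14 also at distance 6), via 20–7–11–6–15–5–2 — 6 edges.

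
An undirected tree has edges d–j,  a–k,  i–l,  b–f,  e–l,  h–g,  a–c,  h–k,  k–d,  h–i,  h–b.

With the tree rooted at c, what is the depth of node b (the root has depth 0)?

4

c – a – k – h – b — 4 edges.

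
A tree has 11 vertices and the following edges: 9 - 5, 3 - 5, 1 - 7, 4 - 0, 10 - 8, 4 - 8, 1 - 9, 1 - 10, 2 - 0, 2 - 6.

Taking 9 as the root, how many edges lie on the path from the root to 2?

6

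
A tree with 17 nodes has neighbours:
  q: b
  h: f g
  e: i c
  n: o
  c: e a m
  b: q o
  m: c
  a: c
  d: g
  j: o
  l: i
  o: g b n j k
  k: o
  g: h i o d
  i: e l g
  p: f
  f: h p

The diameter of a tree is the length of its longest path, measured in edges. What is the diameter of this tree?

Starting from a, a farthest node is q at distance 7.
One longest path: a–c–e–i–g–o–b–q.
So the diameter is 7.

7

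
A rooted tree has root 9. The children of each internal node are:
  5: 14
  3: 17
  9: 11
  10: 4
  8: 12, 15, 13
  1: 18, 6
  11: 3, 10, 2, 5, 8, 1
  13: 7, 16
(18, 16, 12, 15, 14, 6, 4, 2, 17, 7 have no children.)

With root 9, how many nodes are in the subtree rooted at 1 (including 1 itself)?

3

The subtree rooted at 1 contains: 1, 6, 18 — 3 nodes.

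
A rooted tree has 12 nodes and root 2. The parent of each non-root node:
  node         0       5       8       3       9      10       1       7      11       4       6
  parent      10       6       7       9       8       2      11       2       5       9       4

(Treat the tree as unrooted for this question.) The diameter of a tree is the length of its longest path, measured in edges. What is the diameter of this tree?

10

A longest path is 0-10-2-7-8-9-4-6-5-11-1, with 10 edges.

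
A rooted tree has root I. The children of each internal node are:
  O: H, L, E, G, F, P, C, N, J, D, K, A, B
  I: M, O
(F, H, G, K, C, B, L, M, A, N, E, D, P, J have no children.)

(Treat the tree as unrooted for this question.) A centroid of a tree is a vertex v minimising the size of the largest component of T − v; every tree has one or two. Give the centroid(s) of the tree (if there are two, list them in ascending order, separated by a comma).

O

Delete O: the remaining components have sizes 2, 1, 1, 1, 1, 1, 1, 1, 1, 1, 1, 1, 1, 1. Max 2 ≤ 8, so O is a centroid.
Every other node leaves some component of size > 8, so the centroid is unique.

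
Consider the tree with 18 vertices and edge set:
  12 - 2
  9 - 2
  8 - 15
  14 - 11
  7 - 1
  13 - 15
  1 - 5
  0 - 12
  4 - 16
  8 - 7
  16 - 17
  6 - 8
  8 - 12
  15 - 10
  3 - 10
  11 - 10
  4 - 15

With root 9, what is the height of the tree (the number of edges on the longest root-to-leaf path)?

7

The longest root-to-leaf path is 9 – 2 – 12 – 8 – 15 – 4 – 16 – 17 (7 edges).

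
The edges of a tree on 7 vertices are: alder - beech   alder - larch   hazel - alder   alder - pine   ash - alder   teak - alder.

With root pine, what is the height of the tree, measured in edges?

2

The longest root-to-leaf path is pine-alder-beech (2 edges).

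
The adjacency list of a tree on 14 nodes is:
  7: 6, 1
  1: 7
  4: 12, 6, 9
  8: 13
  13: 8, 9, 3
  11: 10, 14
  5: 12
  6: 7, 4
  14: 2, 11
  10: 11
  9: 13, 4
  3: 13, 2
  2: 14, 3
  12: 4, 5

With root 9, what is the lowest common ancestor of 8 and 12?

Ancestors of 8 (toward the root): 8, 13, 9.
Ancestors of 12: 12, 4, 9.
The deepest node appearing in both lists is 9.

9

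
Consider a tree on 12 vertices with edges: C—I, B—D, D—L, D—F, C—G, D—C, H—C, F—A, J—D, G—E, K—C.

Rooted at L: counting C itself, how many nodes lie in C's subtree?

6

Descendants of C (including itself): C, G, I, K, H, E. That's 6.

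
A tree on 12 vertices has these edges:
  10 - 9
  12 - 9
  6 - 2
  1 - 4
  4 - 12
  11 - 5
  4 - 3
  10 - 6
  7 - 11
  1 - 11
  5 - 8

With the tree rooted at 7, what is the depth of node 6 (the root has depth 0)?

Path from 7 to 6: 7 – 11 – 1 – 4 – 12 – 9 – 10 – 6, which has 7 edges.

7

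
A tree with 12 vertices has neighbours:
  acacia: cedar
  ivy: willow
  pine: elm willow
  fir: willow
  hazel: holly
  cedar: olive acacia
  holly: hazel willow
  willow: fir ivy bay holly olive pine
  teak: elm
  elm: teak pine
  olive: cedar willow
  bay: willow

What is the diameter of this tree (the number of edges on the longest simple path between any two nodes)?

A longest path is acacia–cedar–olive–willow–pine–elm–teak, with 6 edges.

6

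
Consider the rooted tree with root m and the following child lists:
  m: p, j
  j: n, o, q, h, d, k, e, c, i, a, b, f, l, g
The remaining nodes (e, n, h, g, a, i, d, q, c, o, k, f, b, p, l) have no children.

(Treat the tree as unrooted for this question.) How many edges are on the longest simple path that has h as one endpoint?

A farthest node from h is p.
The path h – j – m – p has 3 edges.

3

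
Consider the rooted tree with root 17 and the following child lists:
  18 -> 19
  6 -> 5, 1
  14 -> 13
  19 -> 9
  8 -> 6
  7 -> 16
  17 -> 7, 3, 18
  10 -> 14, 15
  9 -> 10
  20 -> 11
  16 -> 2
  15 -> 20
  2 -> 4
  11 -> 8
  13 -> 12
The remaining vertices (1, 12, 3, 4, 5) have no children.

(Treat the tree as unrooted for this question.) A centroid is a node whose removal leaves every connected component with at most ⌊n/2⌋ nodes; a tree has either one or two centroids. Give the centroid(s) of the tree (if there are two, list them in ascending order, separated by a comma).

10

If 10 is removed the pieces have sizes 9, 7, 3, all ≤ ⌊20/2⌋ = 10.
Every other node leaves some component of size > 10, so the centroid is unique.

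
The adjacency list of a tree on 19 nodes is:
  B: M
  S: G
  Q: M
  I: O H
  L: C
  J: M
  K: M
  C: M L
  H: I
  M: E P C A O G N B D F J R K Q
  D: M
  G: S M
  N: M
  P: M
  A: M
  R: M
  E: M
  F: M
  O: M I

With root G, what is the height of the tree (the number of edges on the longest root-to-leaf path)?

4

The longest root-to-leaf path is G-M-O-I-H (4 edges).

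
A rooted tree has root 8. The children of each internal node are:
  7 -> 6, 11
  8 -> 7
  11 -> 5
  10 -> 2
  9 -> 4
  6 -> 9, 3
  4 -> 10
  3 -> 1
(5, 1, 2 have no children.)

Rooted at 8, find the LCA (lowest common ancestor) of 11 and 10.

7

Ancestors of 11 (toward the root): 11, 7, 8.
Ancestors of 10: 10, 4, 9, 6, 7, 8.
The deepest node appearing in both lists is 7.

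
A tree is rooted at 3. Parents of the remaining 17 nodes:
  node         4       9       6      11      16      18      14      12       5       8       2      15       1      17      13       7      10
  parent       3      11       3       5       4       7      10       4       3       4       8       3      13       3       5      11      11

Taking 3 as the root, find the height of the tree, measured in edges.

4

14 sits deepest: 3-5-11-10-14 — 4 edges from the root.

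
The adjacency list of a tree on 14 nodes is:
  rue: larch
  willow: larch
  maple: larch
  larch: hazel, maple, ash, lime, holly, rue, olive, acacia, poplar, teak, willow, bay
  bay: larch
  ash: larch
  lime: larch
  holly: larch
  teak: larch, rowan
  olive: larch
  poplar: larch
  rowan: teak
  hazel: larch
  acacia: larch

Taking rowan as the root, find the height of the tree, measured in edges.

The longest root-to-leaf path is rowan – teak – larch – lime (3 edges).

3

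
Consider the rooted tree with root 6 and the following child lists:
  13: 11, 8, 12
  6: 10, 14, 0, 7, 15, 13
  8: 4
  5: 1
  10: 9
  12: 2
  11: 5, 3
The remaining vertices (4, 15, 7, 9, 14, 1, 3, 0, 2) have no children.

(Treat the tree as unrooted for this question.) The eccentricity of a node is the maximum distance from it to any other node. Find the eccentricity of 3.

A farthest node from 3 is 9.
The path 3–11–13–6–10–9 has 5 edges.

5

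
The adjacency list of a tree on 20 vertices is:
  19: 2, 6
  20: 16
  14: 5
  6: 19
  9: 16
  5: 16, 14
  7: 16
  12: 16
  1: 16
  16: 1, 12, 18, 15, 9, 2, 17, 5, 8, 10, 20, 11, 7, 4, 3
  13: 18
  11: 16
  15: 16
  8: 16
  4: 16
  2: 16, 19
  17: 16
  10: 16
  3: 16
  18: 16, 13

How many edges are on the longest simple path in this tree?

A longest path is 6-19-2-16-5-14, with 5 edges.

5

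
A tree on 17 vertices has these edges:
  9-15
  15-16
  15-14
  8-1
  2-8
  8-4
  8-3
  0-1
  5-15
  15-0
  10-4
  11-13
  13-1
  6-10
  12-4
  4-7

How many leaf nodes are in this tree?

10

Exactly 10 nodes have a single neighbour: 2, 3, 5, 6, 7, 9, 11, 12, 14, 16.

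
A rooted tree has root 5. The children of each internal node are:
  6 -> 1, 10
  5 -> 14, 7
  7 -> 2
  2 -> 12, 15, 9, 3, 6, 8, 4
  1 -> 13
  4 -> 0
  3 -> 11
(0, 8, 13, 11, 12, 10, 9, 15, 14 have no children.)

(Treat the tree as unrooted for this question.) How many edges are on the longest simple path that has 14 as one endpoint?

The node farthest from 14 is 13, via 14-5-7-2-6-1-13 — 6 edges.

6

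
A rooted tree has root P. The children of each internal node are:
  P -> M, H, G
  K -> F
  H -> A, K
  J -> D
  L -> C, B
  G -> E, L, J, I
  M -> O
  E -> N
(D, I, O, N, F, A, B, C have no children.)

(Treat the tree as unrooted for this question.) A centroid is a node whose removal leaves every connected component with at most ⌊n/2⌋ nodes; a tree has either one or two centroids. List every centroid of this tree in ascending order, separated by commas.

G

If G is removed the pieces have sizes 7, 3, 2, 2, 1, all ≤ ⌊16/2⌋ = 8.
Every other node leaves some component of size > 8, so the centroid is unique.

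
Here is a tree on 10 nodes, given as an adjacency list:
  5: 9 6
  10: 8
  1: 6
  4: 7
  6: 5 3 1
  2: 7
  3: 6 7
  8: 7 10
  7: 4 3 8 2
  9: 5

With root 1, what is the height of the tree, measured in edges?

10 sits deepest: 1-6-3-7-8-10 — 5 edges from the root.

5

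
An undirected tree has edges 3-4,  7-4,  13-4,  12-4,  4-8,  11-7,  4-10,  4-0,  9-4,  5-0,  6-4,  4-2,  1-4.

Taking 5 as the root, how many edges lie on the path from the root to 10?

3

5 → 0 → 4 → 10 — 3 edges.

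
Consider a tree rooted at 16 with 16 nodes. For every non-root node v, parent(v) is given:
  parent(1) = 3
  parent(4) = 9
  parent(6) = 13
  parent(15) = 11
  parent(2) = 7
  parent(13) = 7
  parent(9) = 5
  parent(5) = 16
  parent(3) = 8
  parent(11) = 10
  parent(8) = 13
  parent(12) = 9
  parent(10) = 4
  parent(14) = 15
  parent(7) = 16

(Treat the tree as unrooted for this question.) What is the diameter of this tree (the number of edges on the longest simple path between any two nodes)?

A longest path is 14 – 15 – 11 – 10 – 4 – 9 – 5 – 16 – 7 – 13 – 8 – 3 – 1, with 12 edges.

12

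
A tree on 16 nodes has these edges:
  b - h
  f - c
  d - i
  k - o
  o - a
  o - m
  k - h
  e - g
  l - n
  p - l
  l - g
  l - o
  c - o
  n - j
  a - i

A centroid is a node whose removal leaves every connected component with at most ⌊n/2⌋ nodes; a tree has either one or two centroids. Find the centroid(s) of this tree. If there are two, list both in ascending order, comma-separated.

Delete o: the remaining components have sizes 6, 3, 3, 2, 1. Max 6 ≤ 8, so o is a centroid.
No neighbour of o does as well, so o is the unique centroid.

o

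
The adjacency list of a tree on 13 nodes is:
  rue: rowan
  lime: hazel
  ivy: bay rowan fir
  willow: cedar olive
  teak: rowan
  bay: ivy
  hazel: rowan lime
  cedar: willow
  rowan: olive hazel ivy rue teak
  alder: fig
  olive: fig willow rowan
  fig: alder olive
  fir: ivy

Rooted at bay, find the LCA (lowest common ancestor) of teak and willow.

rowan

Ancestors of teak (toward the root): teak, rowan, ivy, bay.
Ancestors of willow: willow, olive, rowan, ivy, bay.
The deepest node appearing in both lists is rowan.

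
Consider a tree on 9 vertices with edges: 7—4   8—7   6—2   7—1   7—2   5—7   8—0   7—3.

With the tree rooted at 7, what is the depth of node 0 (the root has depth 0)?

2

Climbing from 0 to the root: 0–8–7. That's 2 steps.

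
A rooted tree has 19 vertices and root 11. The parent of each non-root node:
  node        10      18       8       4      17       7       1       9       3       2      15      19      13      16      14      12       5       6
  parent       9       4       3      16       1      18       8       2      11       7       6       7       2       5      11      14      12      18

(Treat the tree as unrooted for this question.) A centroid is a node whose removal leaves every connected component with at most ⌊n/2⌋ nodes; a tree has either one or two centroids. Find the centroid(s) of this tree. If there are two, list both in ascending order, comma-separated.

4

Delete 4: the remaining components have sizes 9, 9. Max 9 ≤ 9, so 4 is a centroid.
Every other node leaves some component of size > 9, so the centroid is unique.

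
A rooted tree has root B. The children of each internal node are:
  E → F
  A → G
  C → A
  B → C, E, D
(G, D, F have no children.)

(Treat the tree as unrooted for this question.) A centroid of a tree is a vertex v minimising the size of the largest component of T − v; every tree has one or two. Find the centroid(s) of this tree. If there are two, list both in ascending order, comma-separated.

B

Removing B splits the tree into components of sizes 3, 2, 1; the largest is 3 ≤ ⌊7/2⌋ = 3.
Every other node leaves some component of size > 3, so the centroid is unique.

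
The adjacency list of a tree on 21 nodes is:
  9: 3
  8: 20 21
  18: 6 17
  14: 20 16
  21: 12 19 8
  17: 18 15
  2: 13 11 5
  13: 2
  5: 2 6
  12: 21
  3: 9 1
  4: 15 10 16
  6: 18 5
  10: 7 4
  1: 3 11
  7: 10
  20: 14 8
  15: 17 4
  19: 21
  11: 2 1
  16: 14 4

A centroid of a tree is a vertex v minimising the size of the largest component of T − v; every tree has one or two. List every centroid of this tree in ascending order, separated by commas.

Removing 15 splits the tree into components of sizes 10, 10; the largest is 10 ≤ ⌊21/2⌋ = 10.
No neighbour of 15 does as well, so 15 is the unique centroid.

15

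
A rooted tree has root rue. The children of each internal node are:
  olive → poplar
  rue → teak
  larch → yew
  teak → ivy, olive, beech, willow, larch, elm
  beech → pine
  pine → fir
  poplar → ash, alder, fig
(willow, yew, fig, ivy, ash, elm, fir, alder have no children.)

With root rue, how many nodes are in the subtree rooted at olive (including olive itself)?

5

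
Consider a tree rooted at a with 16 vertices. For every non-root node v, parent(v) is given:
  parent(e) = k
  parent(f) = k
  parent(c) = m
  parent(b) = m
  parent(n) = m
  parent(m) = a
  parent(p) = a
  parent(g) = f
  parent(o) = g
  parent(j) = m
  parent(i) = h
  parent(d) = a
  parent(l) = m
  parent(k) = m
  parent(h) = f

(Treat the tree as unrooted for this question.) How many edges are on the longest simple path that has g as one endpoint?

5

The node farthest from g is p (d also at distance 5), via g–f–k–m–a–p — 5 edges.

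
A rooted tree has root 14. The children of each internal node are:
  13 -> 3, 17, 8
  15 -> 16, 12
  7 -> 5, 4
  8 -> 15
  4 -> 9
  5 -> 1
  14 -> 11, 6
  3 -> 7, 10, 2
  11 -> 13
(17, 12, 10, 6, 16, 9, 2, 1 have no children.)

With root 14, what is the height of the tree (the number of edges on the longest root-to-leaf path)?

1 sits deepest: 14 → 11 → 13 → 3 → 7 → 5 → 1 — 6 edges from the root.

6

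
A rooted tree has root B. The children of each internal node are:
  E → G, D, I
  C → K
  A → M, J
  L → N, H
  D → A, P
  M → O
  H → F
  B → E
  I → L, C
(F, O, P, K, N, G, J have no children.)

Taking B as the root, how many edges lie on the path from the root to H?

4

Climbing from H to the root: H–L–I–E–B. That's 4 steps.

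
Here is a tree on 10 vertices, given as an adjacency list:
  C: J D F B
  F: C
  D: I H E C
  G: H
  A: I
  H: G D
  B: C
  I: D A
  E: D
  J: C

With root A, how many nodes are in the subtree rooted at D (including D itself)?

Descendants of D (including itself): D, H, C, E, G, B, J, F. That's 8.

8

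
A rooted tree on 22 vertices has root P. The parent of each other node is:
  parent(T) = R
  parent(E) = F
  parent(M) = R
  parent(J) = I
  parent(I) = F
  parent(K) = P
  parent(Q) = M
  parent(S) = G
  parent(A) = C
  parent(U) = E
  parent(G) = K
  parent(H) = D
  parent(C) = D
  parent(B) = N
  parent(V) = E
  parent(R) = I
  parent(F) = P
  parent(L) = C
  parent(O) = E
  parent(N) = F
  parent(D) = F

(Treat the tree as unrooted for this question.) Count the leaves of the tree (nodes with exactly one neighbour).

11

Exactly 11 nodes have a single neighbour: A, B, H, J, L, O, Q, S, T, U, V.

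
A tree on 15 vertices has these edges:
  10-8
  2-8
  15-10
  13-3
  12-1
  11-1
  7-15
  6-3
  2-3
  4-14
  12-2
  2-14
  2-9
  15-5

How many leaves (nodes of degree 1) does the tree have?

Exactly 7 nodes have a single neighbour: 4, 5, 6, 7, 9, 11, 13.

7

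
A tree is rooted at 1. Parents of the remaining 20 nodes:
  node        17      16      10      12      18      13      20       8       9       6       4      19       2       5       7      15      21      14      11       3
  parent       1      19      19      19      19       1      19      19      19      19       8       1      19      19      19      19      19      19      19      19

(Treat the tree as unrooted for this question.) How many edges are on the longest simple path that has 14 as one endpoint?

A farthest node from 14 is 13 (17, 4 also at distance 3).
The path 14-19-1-13 has 3 edges.

3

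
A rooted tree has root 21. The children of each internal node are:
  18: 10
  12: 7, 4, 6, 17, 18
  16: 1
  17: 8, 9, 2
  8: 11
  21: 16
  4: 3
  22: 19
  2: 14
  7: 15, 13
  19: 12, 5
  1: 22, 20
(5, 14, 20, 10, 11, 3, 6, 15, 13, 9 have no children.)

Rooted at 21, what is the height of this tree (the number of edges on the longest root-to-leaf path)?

A deepest node is 11, reached by 21 – 16 – 1 – 22 – 19 – 12 – 17 – 8 – 11.
That path has 8 edges, so the height is 8.

8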